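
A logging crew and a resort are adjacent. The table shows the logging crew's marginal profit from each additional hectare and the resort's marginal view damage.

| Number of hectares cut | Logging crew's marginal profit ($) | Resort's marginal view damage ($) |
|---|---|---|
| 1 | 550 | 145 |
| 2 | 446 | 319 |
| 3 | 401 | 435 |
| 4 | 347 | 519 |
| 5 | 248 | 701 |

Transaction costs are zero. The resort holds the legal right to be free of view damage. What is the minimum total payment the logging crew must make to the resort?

$464

Efficient level: marginal profit ≥ marginal view damage through level 2, so k* = 2.
With the resort holding the right, the logging crew must at least compensate total damage at k*: 145 + 319 = 464.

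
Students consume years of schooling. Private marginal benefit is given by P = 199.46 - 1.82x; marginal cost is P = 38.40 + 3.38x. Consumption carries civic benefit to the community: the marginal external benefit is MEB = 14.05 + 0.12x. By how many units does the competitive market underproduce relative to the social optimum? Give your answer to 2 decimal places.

Market equilibrium (private): 38.40 + 3.38x = 199.46 - 1.82x → x_m = 30.9731.
Social marginal benefit = demand + MEB = 213.51 - 1.70x.
Set SMB = MC: 213.51 - 1.70x = 38.40 + 3.38x → x* = 34.4705.
Gap = |30.9731 − 34.4705| = 3.4974.

3.50 units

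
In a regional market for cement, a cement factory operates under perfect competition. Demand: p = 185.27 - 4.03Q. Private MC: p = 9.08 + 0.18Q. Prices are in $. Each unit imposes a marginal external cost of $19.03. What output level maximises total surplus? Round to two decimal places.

Social marginal cost = private MC + MEC = 28.11 + 0.18Q.
Set SMC = demand: 28.11 + 0.18Q = 185.27 - 4.03Q → Q* = 37.3302.

Q* = 37.33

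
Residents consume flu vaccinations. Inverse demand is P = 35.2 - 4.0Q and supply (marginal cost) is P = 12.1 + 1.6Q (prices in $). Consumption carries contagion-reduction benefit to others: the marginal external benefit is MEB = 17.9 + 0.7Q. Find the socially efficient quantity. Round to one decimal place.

Social marginal benefit = demand + MEB = 53.1 - 3.3Q.
Set SMB = MC: 53.1 - 3.3Q = 12.1 + 1.6Q → Q* = 8.3673.

Q* = 8.4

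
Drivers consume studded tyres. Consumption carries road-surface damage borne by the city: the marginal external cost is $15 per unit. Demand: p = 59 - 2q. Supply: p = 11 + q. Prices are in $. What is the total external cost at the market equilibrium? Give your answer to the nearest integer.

$240

Market equilibrium (private): 11 + q = 59 - 2q → q_m = 16.0000.
Total external cost = MEC × q_m = 15 × 16.0000 = 240.0000.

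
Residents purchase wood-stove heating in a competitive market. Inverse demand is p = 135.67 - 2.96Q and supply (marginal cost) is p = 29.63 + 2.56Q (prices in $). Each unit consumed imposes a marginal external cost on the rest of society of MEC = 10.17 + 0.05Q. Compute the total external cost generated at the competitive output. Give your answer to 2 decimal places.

Market equilibrium (private): 29.63 + 2.56Q = 135.67 - 2.96Q → Q_m = 19.2101.
Total external cost = ∫₀^{Q_m} (10.17 + 0.05Q) dQ = 10.17×19.2101 + ½×0.05×19.2101² = 204.5924.

$204.59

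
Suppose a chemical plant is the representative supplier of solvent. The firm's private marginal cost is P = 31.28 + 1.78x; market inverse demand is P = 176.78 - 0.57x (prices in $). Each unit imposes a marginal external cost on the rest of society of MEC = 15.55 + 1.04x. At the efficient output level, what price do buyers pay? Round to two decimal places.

P = $154.93

Social marginal cost = private MC + MEC = 46.83 + 2.82x.
Set SMC = demand: 46.83 + 2.82x = 176.78 - 0.57x → x* = 38.3333.
Consumer price on the demand curve at x*: 176.78 − 0.57×38.3333 = 154.9300.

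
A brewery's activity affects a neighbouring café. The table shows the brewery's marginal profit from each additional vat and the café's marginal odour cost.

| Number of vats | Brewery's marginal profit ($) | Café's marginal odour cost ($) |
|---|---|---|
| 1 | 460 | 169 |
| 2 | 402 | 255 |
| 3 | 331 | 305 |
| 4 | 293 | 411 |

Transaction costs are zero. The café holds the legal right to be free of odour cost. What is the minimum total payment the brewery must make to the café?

Efficient level: marginal profit ≥ marginal odour cost through level 3, so k* = 3.
With the café holding the right, the brewery must at least compensate total damage at k*: 169 + 255 + 305 = 729.

$729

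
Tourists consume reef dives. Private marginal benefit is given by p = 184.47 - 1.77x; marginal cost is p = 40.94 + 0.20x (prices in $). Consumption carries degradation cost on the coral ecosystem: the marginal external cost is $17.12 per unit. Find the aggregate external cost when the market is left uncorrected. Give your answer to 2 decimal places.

Market equilibrium (private): 40.94 + 0.20x = 184.47 - 1.77x → x_m = 72.8579.
Total external cost = MEC × x_m = 17.12 × 72.8579 = 1247.3272.

$1247.33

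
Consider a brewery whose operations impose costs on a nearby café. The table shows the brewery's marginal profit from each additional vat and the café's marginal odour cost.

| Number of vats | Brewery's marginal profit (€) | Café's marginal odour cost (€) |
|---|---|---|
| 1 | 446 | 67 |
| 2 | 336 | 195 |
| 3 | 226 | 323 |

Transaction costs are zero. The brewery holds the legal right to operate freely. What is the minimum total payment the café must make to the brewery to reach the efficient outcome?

Left alone the brewery would choose level 3 (marginal profit stays positive).
Efficient level: k* = 2 (marginal profit ≥ marginal odour cost through 2).
The café must at least cover the brewery's forgone profit from cutting 3→2: 226 = 226.

€226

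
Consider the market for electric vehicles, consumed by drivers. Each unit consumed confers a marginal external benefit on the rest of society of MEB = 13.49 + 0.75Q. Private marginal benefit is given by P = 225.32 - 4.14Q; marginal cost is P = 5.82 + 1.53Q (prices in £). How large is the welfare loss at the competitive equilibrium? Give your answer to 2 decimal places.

DWL = £183.77

Market equilibrium (private): 5.82 + 1.53Q = 225.32 - 4.14Q → Q_m = 38.7125.
Social marginal benefit = demand + MEB = 238.81 - 3.39Q.
Set SMB = MC: 238.81 - 3.39Q = 5.82 + 1.53Q → Q* = 47.3557.
The welfare-loss triangle has base |Q_m − Q*| and height MEB(Q_m) (the vertical gap between SMB and MC is zero at Q* and MEB at Q_m).
DWL = ½ × 8.6432 × 42.5244 = 183.7734.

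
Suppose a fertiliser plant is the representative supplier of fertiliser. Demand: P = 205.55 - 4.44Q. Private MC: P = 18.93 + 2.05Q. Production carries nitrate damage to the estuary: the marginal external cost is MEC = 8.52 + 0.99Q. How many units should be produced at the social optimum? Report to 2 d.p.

Q* = 23.81

Social marginal cost = private MC + MEC = 27.45 + 3.04Q.
Set SMC = demand: 27.45 + 3.04Q = 205.55 - 4.44Q → Q* = 23.8102.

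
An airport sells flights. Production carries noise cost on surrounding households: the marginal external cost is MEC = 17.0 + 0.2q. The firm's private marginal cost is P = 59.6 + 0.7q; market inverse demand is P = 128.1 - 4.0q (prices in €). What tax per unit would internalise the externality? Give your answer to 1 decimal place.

Social marginal cost = private MC + MEC = 76.6 + 0.9q.
Set SMC = demand: 76.6 + 0.9q = 128.1 - 4.0q → q* = 10.5102.
The Pigouvian tax equals MEC at q*: 17.0 + 0.2×10.5102 = 19.1020.

tax = €19.1 per unit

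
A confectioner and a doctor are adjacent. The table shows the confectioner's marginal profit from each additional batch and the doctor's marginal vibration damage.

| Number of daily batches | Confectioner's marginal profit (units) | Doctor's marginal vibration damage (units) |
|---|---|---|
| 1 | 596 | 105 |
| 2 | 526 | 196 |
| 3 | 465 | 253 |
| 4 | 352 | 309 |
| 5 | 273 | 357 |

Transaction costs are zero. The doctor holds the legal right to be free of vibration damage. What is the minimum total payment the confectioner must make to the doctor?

863

Efficient level: marginal profit ≥ marginal vibration damage through level 4, so k* = 4.
With the doctor holding the right, the confectioner must at least compensate total damage at k*: 105 + 196 + 253 + 309 = 863.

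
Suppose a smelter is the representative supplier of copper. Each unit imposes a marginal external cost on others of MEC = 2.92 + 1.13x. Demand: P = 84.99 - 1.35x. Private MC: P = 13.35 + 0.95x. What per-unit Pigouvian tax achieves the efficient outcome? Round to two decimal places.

Social marginal cost = private MC + MEC = 16.27 + 2.08x.
Set SMC = demand: 16.27 + 2.08x = 84.99 - 1.35x → x* = 20.0350.
The Pigouvian tax equals MEC at x*: 2.92 + 1.13×20.0350 = 25.5596.

tax = 25.56 per unit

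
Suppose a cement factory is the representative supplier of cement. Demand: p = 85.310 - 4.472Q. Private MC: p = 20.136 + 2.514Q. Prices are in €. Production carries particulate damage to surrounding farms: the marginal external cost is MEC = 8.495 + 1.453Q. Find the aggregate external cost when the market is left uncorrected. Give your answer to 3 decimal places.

Market equilibrium (private): 20.136 + 2.514Q = 85.310 - 4.472Q → Q_m = 9.3292.
Total external cost = ∫₀^{Q_m} (8.495 + 1.453Q) dQ = 8.495×9.3292 + ½×1.453×9.3292² = 142.4817.

€142.482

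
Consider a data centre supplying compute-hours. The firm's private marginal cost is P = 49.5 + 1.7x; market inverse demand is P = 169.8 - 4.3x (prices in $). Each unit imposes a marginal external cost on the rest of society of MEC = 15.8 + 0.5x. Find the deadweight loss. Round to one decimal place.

DWL = $51.3

Market equilibrium (private): 49.5 + 1.7x = 169.8 - 4.3x → x_m = 20.0500.
Social marginal cost = private MC + MEC = 65.3 + 2.2x.
Set SMC = demand: 65.3 + 2.2x = 169.8 - 4.3x → x* = 16.0769.
Height of the DWL triangle at x_m is SMC(x_m) − demand(x_m) = MEC(x_m) = 25.8250.
DWL = ½ × 3.9731 × 25.8250 = 51.3027.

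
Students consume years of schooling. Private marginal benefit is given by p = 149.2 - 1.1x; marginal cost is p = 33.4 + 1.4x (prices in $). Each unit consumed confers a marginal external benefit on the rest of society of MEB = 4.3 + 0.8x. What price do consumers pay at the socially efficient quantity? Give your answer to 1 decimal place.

Social marginal benefit = demand + MEB = 153.5 - 0.3x.
Set SMB = MC: 153.5 - 0.3x = 33.4 + 1.4x → x* = 70.6471.
Consumer price on the demand curve at x*: 149.2 − 1.1×70.6471 = 71.4882.

P = $71.5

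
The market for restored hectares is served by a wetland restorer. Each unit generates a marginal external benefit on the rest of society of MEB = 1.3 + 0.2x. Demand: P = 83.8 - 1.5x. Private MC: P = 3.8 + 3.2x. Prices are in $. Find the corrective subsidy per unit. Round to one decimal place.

Social marginal cost = private MC − MEB = 2.5 + 3.0x.
Set SMC = demand: 2.5 + 3.0x = 83.8 - 1.5x → x* = 18.0667.
The Pigouvian subsidy equals MEB at x*: 1.3 + 0.2×18.0667 = 4.9133.

subsidy = $4.9 per unit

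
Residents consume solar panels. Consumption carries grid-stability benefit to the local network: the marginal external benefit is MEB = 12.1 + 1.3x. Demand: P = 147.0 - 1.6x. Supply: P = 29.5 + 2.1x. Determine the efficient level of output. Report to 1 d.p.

x* = 54.0

Social marginal benefit = demand + MEB = 159.1 - 0.3x.
Set SMB = MC: 159.1 - 0.3x = 29.5 + 2.1x → x* = 54.0000.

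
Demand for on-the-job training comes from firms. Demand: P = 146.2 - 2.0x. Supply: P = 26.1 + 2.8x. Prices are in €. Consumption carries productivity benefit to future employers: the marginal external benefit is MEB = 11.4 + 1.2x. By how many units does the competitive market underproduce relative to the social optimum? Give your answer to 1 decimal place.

11.5 units

Market equilibrium (private): 26.1 + 2.8x = 146.2 - 2.0x → x_m = 25.0208.
Social marginal benefit = demand + MEB = 157.6 - 0.8x.
Set SMB = MC: 157.6 - 0.8x = 26.1 + 2.8x → x* = 36.5278.
Gap = |25.0208 − 36.5278| = 11.5070.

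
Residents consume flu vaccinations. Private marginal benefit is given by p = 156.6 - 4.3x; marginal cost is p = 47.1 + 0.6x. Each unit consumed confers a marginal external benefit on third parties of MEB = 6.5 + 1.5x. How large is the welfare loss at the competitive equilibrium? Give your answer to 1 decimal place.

Market equilibrium (private): 47.1 + 0.6x = 156.6 - 4.3x → x_m = 22.3469.
Social marginal benefit = demand + MEB = 163.1 - 2.8x.
Set SMB = MC: 163.1 - 2.8x = 47.1 + 0.6x → x* = 34.1176.
Between x* and x_m the wedge SMB − MC runs linearly from 0 to MEB(x_m), so the loss is a triangle.
DWL = ½ × 11.7707 × 40.0204 = 235.5341.

DWL = 235.5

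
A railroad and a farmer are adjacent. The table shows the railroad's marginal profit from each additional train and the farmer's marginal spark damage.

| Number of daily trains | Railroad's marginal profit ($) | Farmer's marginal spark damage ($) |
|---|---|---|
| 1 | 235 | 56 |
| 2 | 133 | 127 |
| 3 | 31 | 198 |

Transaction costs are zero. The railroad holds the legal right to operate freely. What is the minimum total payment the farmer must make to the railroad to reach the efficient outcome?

$31

Left alone the railroad would choose level 3 (marginal profit stays positive).
Efficient level: k* = 2 (marginal profit ≥ marginal spark damage through 2).
The farmer must at least cover the railroad's forgone profit from cutting 3→2: 31 = 31.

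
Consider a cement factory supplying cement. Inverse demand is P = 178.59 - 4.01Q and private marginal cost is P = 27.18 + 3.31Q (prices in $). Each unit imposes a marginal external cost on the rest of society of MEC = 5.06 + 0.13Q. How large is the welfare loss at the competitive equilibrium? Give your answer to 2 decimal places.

Market equilibrium (private): 27.18 + 3.31Q = 178.59 - 4.01Q → Q_m = 20.6844.
Social marginal cost = private MC + MEC = 32.24 + 3.44Q.
Set SMC = demand: 32.24 + 3.44Q = 178.59 - 4.01Q → Q* = 19.6443.
Height of the DWL triangle at Q_m is SMC(Q_m) − demand(Q_m) = MEC(Q_m) = 7.7490.
DWL = ½ × 1.0401 × 7.7490 = 4.0299.

DWL = $4.03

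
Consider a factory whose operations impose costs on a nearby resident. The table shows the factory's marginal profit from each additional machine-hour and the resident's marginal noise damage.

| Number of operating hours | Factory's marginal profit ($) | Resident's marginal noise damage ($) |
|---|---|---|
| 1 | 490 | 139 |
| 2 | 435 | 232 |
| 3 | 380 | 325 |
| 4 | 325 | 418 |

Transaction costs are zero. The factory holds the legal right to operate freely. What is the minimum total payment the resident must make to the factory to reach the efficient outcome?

$325

Left alone the factory would choose level 4 (marginal profit stays positive).
Efficient level: k* = 3 (marginal profit ≥ marginal noise damage through 3).
The resident must at least cover the factory's forgone profit from cutting 4→3: 325 = 325.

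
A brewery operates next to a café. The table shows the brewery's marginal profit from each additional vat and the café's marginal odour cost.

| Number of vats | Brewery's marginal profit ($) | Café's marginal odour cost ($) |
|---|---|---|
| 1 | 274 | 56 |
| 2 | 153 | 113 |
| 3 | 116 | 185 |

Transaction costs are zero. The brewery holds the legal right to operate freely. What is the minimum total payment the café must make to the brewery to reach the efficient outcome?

$116

Left alone the brewery would choose level 3 (marginal profit stays positive).
Efficient level: k* = 2 (marginal profit ≥ marginal odour cost through 2).
The café must at least cover the brewery's forgone profit from cutting 3→2: 116 = 116.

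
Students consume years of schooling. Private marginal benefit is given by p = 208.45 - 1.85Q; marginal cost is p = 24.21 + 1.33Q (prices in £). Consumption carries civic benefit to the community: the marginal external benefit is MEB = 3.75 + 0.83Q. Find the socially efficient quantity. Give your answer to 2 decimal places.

Social marginal benefit = demand + MEB = 212.20 - 1.02Q.
Set SMB = MC: 212.20 - 1.02Q = 24.21 + 1.33Q → Q* = 79.9957.

Q* = 80.00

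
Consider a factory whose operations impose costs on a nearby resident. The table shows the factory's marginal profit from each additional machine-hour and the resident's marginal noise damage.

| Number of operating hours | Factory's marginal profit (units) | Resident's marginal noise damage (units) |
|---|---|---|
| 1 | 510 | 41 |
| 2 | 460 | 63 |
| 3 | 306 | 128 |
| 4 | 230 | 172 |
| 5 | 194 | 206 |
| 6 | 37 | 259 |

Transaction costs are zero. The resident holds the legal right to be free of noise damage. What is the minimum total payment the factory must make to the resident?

404

Efficient level: marginal profit ≥ marginal noise damage through level 4, so k* = 4.
With the resident holding the right, the factory must at least compensate total damage at k*: 41 + 63 + 128 + 172 = 404.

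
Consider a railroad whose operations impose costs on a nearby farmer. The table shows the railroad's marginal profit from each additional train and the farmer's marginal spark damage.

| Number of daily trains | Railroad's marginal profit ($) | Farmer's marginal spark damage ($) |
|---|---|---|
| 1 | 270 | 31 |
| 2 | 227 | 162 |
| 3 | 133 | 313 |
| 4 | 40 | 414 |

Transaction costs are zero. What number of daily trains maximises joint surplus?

2

Bargaining reaches the level where marginal profit last exceeds marginal spark damage.
That holds through level 2 (227 ≥ 162) but not at 3 (133 < 313).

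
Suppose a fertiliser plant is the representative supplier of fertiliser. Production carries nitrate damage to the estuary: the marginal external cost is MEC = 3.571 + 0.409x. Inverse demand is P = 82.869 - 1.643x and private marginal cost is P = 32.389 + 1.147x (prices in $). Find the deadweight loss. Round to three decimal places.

Market equilibrium (private): 32.389 + 1.147x = 82.869 - 1.643x → x_m = 18.0932.
Social marginal cost = private MC + MEC = 35.960 + 1.556x.
Set SMC = demand: 35.960 + 1.556x = 82.869 - 1.643x → x* = 14.6636.
The loss is the area between SMC and demand from x* to x_m; with linear curves that's a triangle of height MEC(x_m).
DWL = ½ × 3.4296 × 10.9711 = 18.8132.

DWL = $18.813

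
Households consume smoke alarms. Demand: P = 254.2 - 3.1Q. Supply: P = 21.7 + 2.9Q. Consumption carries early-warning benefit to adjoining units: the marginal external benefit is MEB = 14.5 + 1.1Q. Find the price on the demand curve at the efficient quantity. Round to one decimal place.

P = 97.9

Social marginal benefit = demand + MEB = 268.7 - 2.0Q.
Set SMB = MC: 268.7 - 2.0Q = 21.7 + 2.9Q → Q* = 50.4082.
Consumer price on the demand curve at Q*: 254.2 − 3.1×50.4082 = 97.9346.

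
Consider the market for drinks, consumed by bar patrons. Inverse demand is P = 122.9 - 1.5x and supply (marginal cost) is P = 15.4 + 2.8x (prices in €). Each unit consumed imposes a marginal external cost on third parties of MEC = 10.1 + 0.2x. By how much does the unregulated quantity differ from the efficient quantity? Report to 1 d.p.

3.4 units

Market equilibrium (private): 15.4 + 2.8x = 122.9 - 1.5x → x_m = 25.0000.
Social marginal benefit = demand − MEC = 112.8 - 1.7x.
Set SMB = MC: 112.8 - 1.7x = 15.4 + 2.8x → x* = 21.6444.
Gap = |25.0000 − 21.6444| = 3.3556.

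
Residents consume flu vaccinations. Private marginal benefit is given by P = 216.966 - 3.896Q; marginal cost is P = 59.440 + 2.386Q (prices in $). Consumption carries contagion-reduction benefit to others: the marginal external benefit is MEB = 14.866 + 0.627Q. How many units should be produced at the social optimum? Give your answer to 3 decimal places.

Q* = 30.485

Social marginal benefit = demand + MEB = 231.832 - 3.269Q.
Set SMB = MC: 231.832 - 3.269Q = 59.440 + 2.386Q → Q* = 30.4849.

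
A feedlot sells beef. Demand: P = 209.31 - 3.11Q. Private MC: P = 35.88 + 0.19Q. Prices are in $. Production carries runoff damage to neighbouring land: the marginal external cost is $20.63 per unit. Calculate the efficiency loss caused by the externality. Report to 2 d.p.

Market equilibrium (private): 35.88 + 0.19Q = 209.31 - 3.11Q → Q_m = 52.5545.
Social marginal cost = private MC + MEC = 56.51 + 0.19Q.
Set SMC = demand: 56.51 + 0.19Q = 209.31 - 3.11Q → Q* = 46.3030.
Between Q* and Q_m the wedge SMC − demand runs linearly from 0 to MEC(Q_m), so the loss is a triangle.
DWL = ½ × 6.2515 × 20.6300 = 64.4842.

DWL = $64.48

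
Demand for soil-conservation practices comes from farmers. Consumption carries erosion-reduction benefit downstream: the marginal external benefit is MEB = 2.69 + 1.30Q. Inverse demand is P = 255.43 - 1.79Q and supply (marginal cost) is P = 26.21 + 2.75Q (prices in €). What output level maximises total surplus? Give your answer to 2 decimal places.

Social marginal benefit = demand + MEB = 258.12 - 0.49Q.
Set SMB = MC: 258.12 - 0.49Q = 26.21 + 2.75Q → Q* = 71.5772.

Q* = 71.58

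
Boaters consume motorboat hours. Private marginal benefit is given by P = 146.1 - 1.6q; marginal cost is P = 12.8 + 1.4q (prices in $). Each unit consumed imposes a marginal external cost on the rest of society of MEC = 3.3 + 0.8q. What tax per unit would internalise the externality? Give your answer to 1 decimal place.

Social marginal benefit = demand − MEC = 142.8 - 2.4q.
Set SMB = MC: 142.8 - 2.4q = 12.8 + 1.4q → q* = 34.2105.
The Pigouvian tax equals MEC at q*: 3.3 + 0.8×34.2105 = 30.6684.

tax = $30.7 per unit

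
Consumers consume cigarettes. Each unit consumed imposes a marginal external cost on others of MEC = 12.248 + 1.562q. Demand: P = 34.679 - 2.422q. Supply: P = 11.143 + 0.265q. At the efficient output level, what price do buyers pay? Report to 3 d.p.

Social marginal benefit = demand − MEC = 22.431 - 3.984q.
Set SMB = MC: 22.431 - 3.984q = 11.143 + 0.265q → q* = 2.6566.
Consumer price on the demand curve at q*: 34.679 − 2.422×2.6566 = 28.2447.

P = 28.245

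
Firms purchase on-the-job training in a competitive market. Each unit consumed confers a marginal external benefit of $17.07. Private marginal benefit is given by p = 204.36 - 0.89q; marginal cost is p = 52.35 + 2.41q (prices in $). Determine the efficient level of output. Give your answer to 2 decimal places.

q* = 51.24

Social marginal benefit = demand + MEB = 221.43 - 0.89q.
Set SMB = MC: 221.43 - 0.89q = 52.35 + 2.41q → q* = 51.2364.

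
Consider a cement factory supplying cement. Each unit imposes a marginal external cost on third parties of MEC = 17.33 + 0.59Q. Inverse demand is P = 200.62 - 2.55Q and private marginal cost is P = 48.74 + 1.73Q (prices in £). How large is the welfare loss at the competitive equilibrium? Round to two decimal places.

Market equilibrium (private): 48.74 + 1.73Q = 200.62 - 2.55Q → Q_m = 35.4860.
Social marginal cost = private MC + MEC = 66.07 + 2.32Q.
Set SMC = demand: 66.07 + 2.32Q = 200.62 - 2.55Q → Q* = 27.6283.
The loss is the area between SMC and demand from Q* to Q_m; with linear curves that's a triangle of height MEC(Q_m).
DWL = ½ × 7.8577 × 38.2667 = 150.3441.

DWL = £150.34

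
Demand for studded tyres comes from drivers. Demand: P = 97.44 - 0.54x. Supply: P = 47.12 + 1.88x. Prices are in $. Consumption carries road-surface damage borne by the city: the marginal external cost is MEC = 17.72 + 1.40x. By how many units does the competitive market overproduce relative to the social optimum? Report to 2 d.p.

Market equilibrium (private): 47.12 + 1.88x = 97.44 - 0.54x → x_m = 20.7934.
Social marginal benefit = demand − MEC = 79.72 - 1.94x.
Set SMB = MC: 79.72 - 1.94x = 47.12 + 1.88x → x* = 8.5340.
Gap = |20.7934 − 8.5340| = 12.2594.

12.26 units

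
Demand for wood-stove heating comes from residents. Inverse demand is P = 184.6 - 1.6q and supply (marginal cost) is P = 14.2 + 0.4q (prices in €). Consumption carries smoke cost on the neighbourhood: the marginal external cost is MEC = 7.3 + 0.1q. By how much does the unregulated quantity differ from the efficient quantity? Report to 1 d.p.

7.5 units

Market equilibrium (private): 14.2 + 0.4q = 184.6 - 1.6q → q_m = 85.2000.
Social marginal benefit = demand − MEC = 177.3 - 1.7q.
Set SMB = MC: 177.3 - 1.7q = 14.2 + 0.4q → q* = 77.6667.
Gap = |85.2000 − 77.6667| = 7.5333.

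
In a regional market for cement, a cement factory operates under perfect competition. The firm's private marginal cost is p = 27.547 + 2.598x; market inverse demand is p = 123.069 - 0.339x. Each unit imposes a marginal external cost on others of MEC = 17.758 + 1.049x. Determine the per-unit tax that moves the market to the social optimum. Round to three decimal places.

tax = 38.223 per unit

Social marginal cost = private MC + MEC = 45.305 + 3.647x.
Set SMC = demand: 45.305 + 3.647x = 123.069 - 0.339x → x* = 19.5093.
The Pigouvian tax equals MEC at x*: 17.758 + 1.049×19.5093 = 38.2233.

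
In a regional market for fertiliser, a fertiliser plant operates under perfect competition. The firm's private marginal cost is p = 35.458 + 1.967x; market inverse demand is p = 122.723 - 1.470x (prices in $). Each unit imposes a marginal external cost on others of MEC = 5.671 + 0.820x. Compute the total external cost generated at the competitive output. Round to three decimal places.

Market equilibrium (private): 35.458 + 1.967x = 122.723 - 1.470x → x_m = 25.3899.
Total external cost = ∫₀^{x_m} (5.671 + 0.820x) dx = 5.671×25.3899 + ½×0.820×25.3899² = 408.2914.

$408.291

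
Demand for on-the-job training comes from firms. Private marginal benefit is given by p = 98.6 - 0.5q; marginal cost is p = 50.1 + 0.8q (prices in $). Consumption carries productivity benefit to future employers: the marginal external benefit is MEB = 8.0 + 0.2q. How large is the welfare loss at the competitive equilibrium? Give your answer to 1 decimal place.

Market equilibrium (private): 50.1 + 0.8q = 98.6 - 0.5q → q_m = 37.3077.
Social marginal benefit = demand + MEB = 106.6 - 0.3q.
Set SMB = MC: 106.6 - 0.3q = 50.1 + 0.8q → q* = 51.3636.
The welfare-loss triangle has base |q_m − q*| and height MEB(q_m) (the vertical gap between SMB and MC is zero at q* and MEB at q_m).
DWL = ½ × 14.0559 × 15.4615 = 108.6626.

DWL = $108.7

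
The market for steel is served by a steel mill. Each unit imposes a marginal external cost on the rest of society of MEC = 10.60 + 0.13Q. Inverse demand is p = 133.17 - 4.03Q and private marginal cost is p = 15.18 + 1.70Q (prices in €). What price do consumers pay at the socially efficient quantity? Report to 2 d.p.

Social marginal cost = private MC + MEC = 25.78 + 1.83Q.
Set SMC = demand: 25.78 + 1.83Q = 133.17 - 4.03Q → Q* = 18.3259.
Consumer price on the demand curve at Q*: 133.17 − 4.03×18.3259 = 59.3166.

P = €59.32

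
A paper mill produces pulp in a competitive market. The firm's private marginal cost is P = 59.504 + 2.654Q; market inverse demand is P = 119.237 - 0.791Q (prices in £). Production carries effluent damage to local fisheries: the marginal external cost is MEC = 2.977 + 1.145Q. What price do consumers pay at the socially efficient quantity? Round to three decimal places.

Social marginal cost = private MC + MEC = 62.481 + 3.799Q.
Set SMC = demand: 62.481 + 3.799Q = 119.237 - 0.791Q → Q* = 12.3651.
Consumer price on the demand curve at Q*: 119.237 − 0.791×12.3651 = 109.4562.

P = £109.456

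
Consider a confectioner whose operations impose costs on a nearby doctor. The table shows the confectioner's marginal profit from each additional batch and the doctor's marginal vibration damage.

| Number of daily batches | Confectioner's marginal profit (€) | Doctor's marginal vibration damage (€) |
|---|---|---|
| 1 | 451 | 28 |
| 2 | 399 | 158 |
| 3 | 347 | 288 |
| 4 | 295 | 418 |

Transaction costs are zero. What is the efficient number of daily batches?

Bargaining reaches the level where marginal profit last exceeds marginal vibration damage.
That holds through level 3 (347 ≥ 288) but not at 4 (295 < 418).

3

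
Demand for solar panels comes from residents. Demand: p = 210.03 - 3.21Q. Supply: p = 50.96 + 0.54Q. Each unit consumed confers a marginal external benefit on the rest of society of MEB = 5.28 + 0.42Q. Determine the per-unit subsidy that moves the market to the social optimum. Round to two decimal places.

Social marginal benefit = demand + MEB = 215.31 - 2.79Q.
Set SMB = MC: 215.31 - 2.79Q = 50.96 + 0.54Q → Q* = 49.3544.
The Pigouvian subsidy equals MEB at Q*: 5.28 + 0.42×49.3544 = 26.0088.

subsidy = 26.01 per unit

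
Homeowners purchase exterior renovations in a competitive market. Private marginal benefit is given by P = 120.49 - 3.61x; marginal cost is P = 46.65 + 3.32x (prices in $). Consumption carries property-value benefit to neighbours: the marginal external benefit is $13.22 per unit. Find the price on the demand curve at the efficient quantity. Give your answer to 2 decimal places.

Social marginal benefit = demand + MEB = 133.71 - 3.61x.
Set SMB = MC: 133.71 - 3.61x = 46.65 + 3.32x → x* = 12.5628.
Consumer price on the demand curve at x*: 120.49 − 3.61×12.5628 = 75.1383.

P = $75.14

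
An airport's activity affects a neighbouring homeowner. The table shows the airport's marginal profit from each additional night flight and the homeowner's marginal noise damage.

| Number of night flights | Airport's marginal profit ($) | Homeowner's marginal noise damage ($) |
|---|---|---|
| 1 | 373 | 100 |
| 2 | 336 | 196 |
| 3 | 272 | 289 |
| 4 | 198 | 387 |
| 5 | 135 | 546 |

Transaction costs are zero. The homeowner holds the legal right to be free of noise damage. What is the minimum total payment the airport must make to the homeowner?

$296

Efficient level: marginal profit ≥ marginal noise damage through level 2, so k* = 2.
With the homeowner holding the right, the airport must at least compensate total damage at k*: 100 + 196 = 296.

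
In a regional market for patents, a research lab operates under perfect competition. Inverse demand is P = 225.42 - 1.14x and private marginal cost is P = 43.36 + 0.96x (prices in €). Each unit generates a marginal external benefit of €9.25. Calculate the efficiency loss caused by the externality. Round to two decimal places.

Market equilibrium (private): 43.36 + 0.96x = 225.42 - 1.14x → x_m = 86.6952.
Social marginal cost = private MC − MEB = 34.11 + 0.96x.
Set SMC = demand: 34.11 + 0.96x = 225.42 - 1.14x → x* = 91.1000.
Height of the DWL triangle at x_m is demand(x_m) − SMC(x_m) = MEB(x_m) = 9.2500.
DWL = ½ × 4.4048 × 9.2500 = 20.3722.

DWL = €20.37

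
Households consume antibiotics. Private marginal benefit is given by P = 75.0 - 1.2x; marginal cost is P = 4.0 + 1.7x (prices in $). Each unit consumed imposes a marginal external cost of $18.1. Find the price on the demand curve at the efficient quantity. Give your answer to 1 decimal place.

P = $53.1

Social marginal benefit = demand − MEC = 56.9 - 1.2x.
Set SMB = MC: 56.9 - 1.2x = 4.0 + 1.7x → x* = 18.2414.
Consumer price on the demand curve at x*: 75.0 − 1.2×18.2414 = 53.1103.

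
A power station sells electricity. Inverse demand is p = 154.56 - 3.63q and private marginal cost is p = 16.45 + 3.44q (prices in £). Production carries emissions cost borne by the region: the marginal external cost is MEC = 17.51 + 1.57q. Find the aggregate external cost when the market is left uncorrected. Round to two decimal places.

£641.61

Market equilibrium (private): 16.45 + 3.44q = 154.56 - 3.63q → q_m = 19.5347.
Total external cost = ∫₀^{q_m} (17.51 + 1.57q) dq = 17.51×19.5347 + ½×1.57×19.5347² = 641.6121.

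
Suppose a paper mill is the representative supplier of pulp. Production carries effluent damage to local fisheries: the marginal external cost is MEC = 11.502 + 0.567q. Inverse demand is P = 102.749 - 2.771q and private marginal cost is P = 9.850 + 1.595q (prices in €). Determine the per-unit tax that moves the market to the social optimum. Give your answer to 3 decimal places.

tax = €20.858 per unit

Social marginal cost = private MC + MEC = 21.352 + 2.162q.
Set SMC = demand: 21.352 + 2.162q = 102.749 - 2.771q → q* = 16.5005.
The Pigouvian tax equals MEC at q*: 11.502 + 0.567×16.5005 = 20.8578.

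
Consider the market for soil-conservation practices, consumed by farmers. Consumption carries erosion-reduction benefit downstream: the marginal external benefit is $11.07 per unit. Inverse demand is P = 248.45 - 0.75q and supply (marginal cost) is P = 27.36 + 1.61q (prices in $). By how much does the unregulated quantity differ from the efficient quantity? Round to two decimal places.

4.69 units

Market equilibrium (private): 27.36 + 1.61q = 248.45 - 0.75q → q_m = 93.6822.
Social marginal benefit = demand + MEB = 259.52 - 0.75q.
Set SMB = MC: 259.52 - 0.75q = 27.36 + 1.61q → q* = 98.3729.
Gap = |93.6822 − 98.3729| = 4.6907.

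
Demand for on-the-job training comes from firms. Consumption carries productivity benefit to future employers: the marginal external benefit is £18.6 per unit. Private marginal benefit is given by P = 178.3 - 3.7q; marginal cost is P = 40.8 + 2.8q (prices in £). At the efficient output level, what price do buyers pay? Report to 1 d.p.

Social marginal benefit = demand + MEB = 196.9 - 3.7q.
Set SMB = MC: 196.9 - 3.7q = 40.8 + 2.8q → q* = 24.0154.
Consumer price on the demand curve at q*: 178.3 − 3.7×24.0154 = 89.4430.

P = £89.4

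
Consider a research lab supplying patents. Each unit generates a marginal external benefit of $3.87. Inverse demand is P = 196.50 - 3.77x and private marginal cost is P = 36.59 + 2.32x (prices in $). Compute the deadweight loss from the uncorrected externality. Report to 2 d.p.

DWL = $1.23

Market equilibrium (private): 36.59 + 2.32x = 196.50 - 3.77x → x_m = 26.2578.
Social marginal cost = private MC − MEB = 32.72 + 2.32x.
Set SMC = demand: 32.72 + 2.32x = 196.50 - 3.77x → x* = 26.8933.
The welfare-loss triangle has base |x_m − x*| and height MEB(x_m) (the vertical gap between SMC and demand is zero at x* and MEB at x_m).
DWL = ½ × 0.6355 × 3.8700 = 1.2297.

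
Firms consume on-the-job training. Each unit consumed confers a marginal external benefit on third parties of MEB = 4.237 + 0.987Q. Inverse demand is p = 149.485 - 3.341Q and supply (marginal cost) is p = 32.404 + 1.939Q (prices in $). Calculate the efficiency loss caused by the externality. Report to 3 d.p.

Market equilibrium (private): 32.404 + 1.939Q = 149.485 - 3.341Q → Q_m = 22.1744.
Social marginal benefit = demand + MEB = 153.722 - 2.354Q.
Set SMB = MC: 153.722 - 2.354Q = 32.404 + 1.939Q → Q* = 28.2595.
Between Q* and Q_m the wedge SMB − MC runs linearly from 0 to MEB(Q_m), so the loss is a triangle.
DWL = ½ × 6.0851 × 26.1232 = 79.4811.

DWL = $79.481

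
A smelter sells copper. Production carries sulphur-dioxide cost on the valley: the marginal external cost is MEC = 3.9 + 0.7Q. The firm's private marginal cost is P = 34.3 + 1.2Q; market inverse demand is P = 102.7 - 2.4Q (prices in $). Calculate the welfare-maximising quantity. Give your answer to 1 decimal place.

Social marginal cost = private MC + MEC = 38.2 + 1.9Q.
Set SMC = demand: 38.2 + 1.9Q = 102.7 - 2.4Q → Q* = 15.0000.

Q* = 15.0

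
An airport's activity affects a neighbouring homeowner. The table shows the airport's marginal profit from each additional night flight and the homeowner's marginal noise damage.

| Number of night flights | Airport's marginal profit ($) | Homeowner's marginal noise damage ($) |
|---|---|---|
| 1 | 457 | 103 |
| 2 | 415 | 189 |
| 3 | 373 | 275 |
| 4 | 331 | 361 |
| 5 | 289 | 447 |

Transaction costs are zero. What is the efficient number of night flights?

Bargaining reaches the level where marginal profit last exceeds marginal noise damage.
That holds through level 3 (373 ≥ 275) but not at 4 (331 < 361).

3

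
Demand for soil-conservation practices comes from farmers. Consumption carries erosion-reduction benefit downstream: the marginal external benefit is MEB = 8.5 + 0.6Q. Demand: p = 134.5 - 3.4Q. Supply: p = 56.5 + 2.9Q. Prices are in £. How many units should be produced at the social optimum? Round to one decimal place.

Q* = 15.2

Social marginal benefit = demand + MEB = 143.0 - 2.8Q.
Set SMB = MC: 143.0 - 2.8Q = 56.5 + 2.9Q → Q* = 15.1754.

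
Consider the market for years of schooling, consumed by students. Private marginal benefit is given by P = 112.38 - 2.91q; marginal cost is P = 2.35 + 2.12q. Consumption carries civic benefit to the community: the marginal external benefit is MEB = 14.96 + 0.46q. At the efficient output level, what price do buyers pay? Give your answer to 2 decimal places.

P = 32.79

Social marginal benefit = demand + MEB = 127.34 - 2.45q.
Set SMB = MC: 127.34 - 2.45q = 2.35 + 2.12q → q* = 27.3501.
Consumer price on the demand curve at q*: 112.38 − 2.91×27.3501 = 32.7912.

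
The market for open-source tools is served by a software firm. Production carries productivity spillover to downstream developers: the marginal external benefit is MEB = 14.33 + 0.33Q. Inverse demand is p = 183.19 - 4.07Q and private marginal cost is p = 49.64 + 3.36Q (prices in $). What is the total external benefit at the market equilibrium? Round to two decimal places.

Market equilibrium (private): 49.64 + 3.36Q = 183.19 - 4.07Q → Q_m = 17.9744.
Total external benefit = ∫₀^{Q_m} (14.33 + 0.33Q) dQ = 14.33×17.9744 + ½×0.33×17.9744² = 310.8812.

$310.88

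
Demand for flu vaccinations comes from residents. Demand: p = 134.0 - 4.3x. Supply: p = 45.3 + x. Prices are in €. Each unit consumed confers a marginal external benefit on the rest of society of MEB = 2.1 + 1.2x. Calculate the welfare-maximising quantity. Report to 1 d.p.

Social marginal benefit = demand + MEB = 136.1 - 3.1x.
Set SMB = MC: 136.1 - 3.1x = 45.3 + x → x* = 22.1463.

x* = 22.1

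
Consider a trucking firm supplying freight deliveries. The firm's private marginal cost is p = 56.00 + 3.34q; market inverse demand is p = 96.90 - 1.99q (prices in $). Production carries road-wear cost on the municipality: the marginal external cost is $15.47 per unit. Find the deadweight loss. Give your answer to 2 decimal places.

Market equilibrium (private): 56.00 + 3.34q = 96.90 - 1.99q → q_m = 7.6735.
Social marginal cost = private MC + MEC = 71.47 + 3.34q.
Set SMC = demand: 71.47 + 3.34q = 96.90 - 1.99q → q* = 4.7711.
Between q* and q_m the wedge SMC − demand runs linearly from 0 to MEC(q_m), so the loss is a triangle.
DWL = ½ × 2.9024 × 15.4700 = 22.4501.

DWL = $22.45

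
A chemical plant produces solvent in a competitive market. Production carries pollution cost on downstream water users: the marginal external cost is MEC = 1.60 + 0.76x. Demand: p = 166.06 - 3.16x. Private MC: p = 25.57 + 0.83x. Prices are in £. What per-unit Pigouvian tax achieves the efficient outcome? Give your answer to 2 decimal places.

tax = £23.82 per unit

Social marginal cost = private MC + MEC = 27.17 + 1.59x.
Set SMC = demand: 27.17 + 1.59x = 166.06 - 3.16x → x* = 29.2400.
The Pigouvian tax equals MEC at x*: 1.60 + 0.76×29.2400 = 23.8224.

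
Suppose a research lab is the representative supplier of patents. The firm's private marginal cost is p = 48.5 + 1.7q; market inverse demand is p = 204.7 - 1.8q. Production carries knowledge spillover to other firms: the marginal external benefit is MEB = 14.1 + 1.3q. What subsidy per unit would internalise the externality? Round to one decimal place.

Social marginal cost = private MC − MEB = 34.4 + 0.4q.
Set SMC = demand: 34.4 + 0.4q = 204.7 - 1.8q → q* = 77.4091.
The Pigouvian subsidy equals MEB at q*: 14.1 + 1.3×77.4091 = 114.7318.

subsidy = 114.7 per unit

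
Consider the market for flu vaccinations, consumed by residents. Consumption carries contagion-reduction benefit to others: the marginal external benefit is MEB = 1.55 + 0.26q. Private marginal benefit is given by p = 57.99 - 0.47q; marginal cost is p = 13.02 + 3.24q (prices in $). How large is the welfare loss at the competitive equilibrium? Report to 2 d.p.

DWL = $3.20

Market equilibrium (private): 13.02 + 3.24q = 57.99 - 0.47q → q_m = 12.1213.
Social marginal benefit = demand + MEB = 59.54 - 0.21q.
Set SMB = MC: 59.54 - 0.21q = 13.02 + 3.24q → q* = 13.4841.
The welfare-loss triangle has base |q_m − q*| and height MEB(q_m) (the vertical gap between SMB and MC is zero at q* and MEB at q_m).
DWL = ½ × 1.3628 × 4.7015 = 3.2036.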